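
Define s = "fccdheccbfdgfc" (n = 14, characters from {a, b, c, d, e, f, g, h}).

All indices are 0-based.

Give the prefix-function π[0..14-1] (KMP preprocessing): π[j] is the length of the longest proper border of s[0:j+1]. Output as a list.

[0, 0, 0, 0, 0, 0, 0, 0, 0, 1, 0, 0, 1, 2]

π[0] = 0
j=1 s[j]='c': π[1]=0 (border '')
j=2 s[j]='c': π[2]=0 (border '')
j=3 s[j]='d': π[3]=0 (border '')
j=4 s[j]='h': π[4]=0 (border '')
j=5 s[j]='e': π[5]=0 (border '')
j=6 s[j]='c': π[6]=0 (border '')
j=7 s[j]='c': π[7]=0 (border '')
j=8 s[j]='b': π[8]=0 (border '')
j=9 s[j]='f': π[9]=1 (border 'f')
j=10 s[j]='d': k: 1→0; π[10]=0 (border '')
j=11 s[j]='g': π[11]=0 (border '')
j=12 s[j]='f': π[12]=1 (border 'f')
j=13 s[j]='c': π[13]=2 (border 'fc')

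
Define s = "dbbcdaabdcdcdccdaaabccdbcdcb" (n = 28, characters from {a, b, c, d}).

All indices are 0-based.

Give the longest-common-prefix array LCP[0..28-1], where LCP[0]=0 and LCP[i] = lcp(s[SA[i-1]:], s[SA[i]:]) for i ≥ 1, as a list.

[0, 2, 3, 1, 2, 0, 1, 1, 2, 3, 1, 0, 1, 3, 1, 4, 2, 2, 3, 3, 0, 3, 1, 2, 1, 2, 2, 4]

rank | idx | suffix
   0 |  16 | aaabccdbcdcb
   1 |  17 | aabccdbcdcb
   2 |   5 | aabdcdcdccdaaabccdbcdcb
   3 |  18 | abccdbcdcb
   4 |   6 | abdcdcdccdaaabccdbcdcb
   5 |  27 | b
   6 |   1 | bbcdaabdcdcdccdaaabccdbcdcb
   7 |  19 | bccdbcdcb
   8 |   2 | bcdaabdcdcdccdaaabccdbcdcb
   9 |  23 | bcdcb
  10 |   7 | bdcdcdccdaaabccdbcdcb
  11 |  26 | cb
  12 |  13 | ccdaaabccdbcdcb
  13 |  20 | ccdbcdcb
  14 |  14 | cdaaabccdbcdcb
  15 |   3 | cdaabdcdcdccdaaabccdbcdcb
  16 |  21 | cdbcdcb
  17 |  24 | cdcb
  18 |  11 | cdccdaaabccdbcdcb
  19 |   9 | cdcdccdaaabccdbcdcb
  20 |  15 | daaabccdbcdcb
  21 |   4 | daabdcdcdccdaaabccdbcdcb
  22 |   0 | dbbcdaabdcdcdccdaaabccdbcdcb
  23 |  22 | dbcdcb
  24 |  25 | dcb
  25 |  12 | dccdaaabccdbcdcb
  26 |  10 | dcdccdaaabccdbcdcb
  27 |   8 | dcdcdccdaaabccdbcdcb

SA = [16, 17, 5, 18, 6, 27, 1, 19, 2, 23, 7, 26, 13, 20, 14, 3, 21, 24, 11, 9, 15, 4, 0, 22, 25, 12, 10, 8]
i: (SA[i-1],SA[i]) lcp shared
  1: (16,17) 2 'aa'
  2: (17,5) 3 'aab'
  3: (5,18) 1 'a'
  4: (18,6) 2 'ab'
  5: (6,27) 0 ''
  6: (27,1) 1 'b'
  7: (1,19) 1 'b'
  8: (19,2) 2 'bc'
  9: (2,23) 3 'bcd'
  10: (23,7) 1 'b'
  11: (7,26) 0 ''
  12: (26,13) 1 'c'
  13: (13,20) 3 'ccd'
  14: (20,14) 1 'c'
  15: (14,3) 4 'cdaa'
  16: (3,21) 2 'cd'
  17: (21,24) 2 'cd'
  18: (24,11) 3 'cdc'
  19: (11,9) 3 'cdc'
  20: (9,15) 0 ''
  21: (15,4) 3 'daa'
  22: (4,0) 1 'd'
  23: (0,22) 2 'db'
  24: (22,25) 1 'd'
  25: (25,12) 2 'dc'
  26: (12,10) 2 'dc'
  27: (10,8) 4 'dcdc'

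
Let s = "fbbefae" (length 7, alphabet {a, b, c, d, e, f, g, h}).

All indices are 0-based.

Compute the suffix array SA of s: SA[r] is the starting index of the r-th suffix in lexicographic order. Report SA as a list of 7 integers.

rank→(start, suffix):
  0 → (5, 'ae')
  1 → (1, 'bbefae')
  2 → (2, 'befae')
  3 → (6, 'e')
  4 → (3, 'efae')
  5 → (4, 'fae')
  6 → (0, 'fbbefae')

[5, 1, 2, 6, 3, 4, 0]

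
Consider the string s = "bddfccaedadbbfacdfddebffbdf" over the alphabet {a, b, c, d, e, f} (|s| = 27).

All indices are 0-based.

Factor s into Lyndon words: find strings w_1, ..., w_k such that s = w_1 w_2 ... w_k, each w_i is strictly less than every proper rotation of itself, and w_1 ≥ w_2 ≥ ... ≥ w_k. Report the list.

emit factor 1: 'bddfcc' (i=0, period=6)
emit factor 2: 'aed' (i=6, period=3)
emit factor 3: 'adbbf' (i=9, period=5)
emit factor 4: 'acdfddebffbdf' (i=14, period=13)

["bddfcc", "aed", "adbbf", "acdfddebffbdf"]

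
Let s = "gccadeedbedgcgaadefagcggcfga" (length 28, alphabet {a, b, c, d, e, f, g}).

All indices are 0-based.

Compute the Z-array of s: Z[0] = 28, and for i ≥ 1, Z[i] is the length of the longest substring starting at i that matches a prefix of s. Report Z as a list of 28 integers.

[28, 0, 0, 0, 0, 0, 0, 0, 0, 0, 0, 2, 0, 1, 0, 0, 0, 0, 0, 0, 2, 0, 1, 2, 0, 0, 1, 0]

Z[0]=28
i=1: fresh scan; Z[1]=0
i=2: fresh scan; Z[2]=0
i=3: fresh scan; Z[3]=0
i=4: fresh scan; Z[4]=0
i=5: fresh scan; Z[5]=0
i=6: fresh scan; Z[6]=0
i=7: fresh scan; Z[7]=0
i=8: fresh scan; Z[8]=0
i=9: fresh scan; Z[9]=0
i=10: fresh scan; Z[10]=0
i=11: fresh scan; Z[11]=2 grow→box=[11,13)
i=12: min(r-i=1, Z[1]=0)=0; Z[12]=0
i=13: fresh scan; Z[13]=1 grow→box=[13,14)
i=14: fresh scan; Z[14]=0
i=15: fresh scan; Z[15]=0
i=16: fresh scan; Z[16]=0
i=17: fresh scan; Z[17]=0
i=18: fresh scan; Z[18]=0
i=19: fresh scan; Z[19]=0
i=20: fresh scan; Z[20]=2 grow→box=[20,22)
i=21: min(r-i=1, Z[1]=0)=0; Z[21]=0
i=22: fresh scan; Z[22]=1 grow→box=[22,23)
i=23: fresh scan; Z[23]=2 grow→box=[23,25)
i=24: min(r-i=1, Z[1]=0)=0; Z[24]=0
i=25: fresh scan; Z[25]=0
i=26: fresh scan; Z[26]=1 grow→box=[26,27)
i=27: fresh scan; Z[27]=0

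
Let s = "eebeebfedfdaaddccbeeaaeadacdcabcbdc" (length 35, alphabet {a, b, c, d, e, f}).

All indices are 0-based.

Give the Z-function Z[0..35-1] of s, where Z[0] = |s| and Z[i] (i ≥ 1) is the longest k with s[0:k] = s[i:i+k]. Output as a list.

[35, 1, 0, 3, 1, 0, 0, 1, 0, 0, 0, 0, 0, 0, 0, 0, 0, 0, 2, 1, 0, 0, 1, 0, 0, 0, 0, 0, 0, 0, 0, 0, 0, 0, 0]

Z[0]=35
i=1: fresh scan; Z[1]=1 scan→box=[1,2)
i=2: fresh scan; Z[2]=0
i=3: fresh scan; Z[3]=3 scan→box=[3,6)
i=4: min(r-i=2, Z[1]=1)=1; Z[4]=1
i=5: min(r-i=1, Z[2]=0)=0; Z[5]=0
i=6: fresh scan; Z[6]=0
i=7: fresh scan; Z[7]=1 scan→box=[7,8)
i=8: fresh scan; Z[8]=0
i=9: fresh scan; Z[9]=0
i=10: fresh scan; Z[10]=0
i=11: fresh scan; Z[11]=0
i=12: fresh scan; Z[12]=0
i=13: fresh scan; Z[13]=0
i=14: fresh scan; Z[14]=0
i=15: fresh scan; Z[15]=0
i=16: fresh scan; Z[16]=0
i=17: fresh scan; Z[17]=0
i=18: fresh scan; Z[18]=2 scan→box=[18,20)
i=19: min(r-i=1, Z[1]=1)=1; Z[19]=1
i=20: fresh scan; Z[20]=0
i=21: fresh scan; Z[21]=0
i=22: fresh scan; Z[22]=1 scan→box=[22,23)
i=23: fresh scan; Z[23]=0
i=24: fresh scan; Z[24]=0
i=25: fresh scan; Z[25]=0
i=26: fresh scan; Z[26]=0
i=27: fresh scan; Z[27]=0
i=28: fresh scan; Z[28]=0
i=29: fresh scan; Z[29]=0
i=30: fresh scan; Z[30]=0
i=31: fresh scan; Z[31]=0
i=32: fresh scan; Z[32]=0
i=33: fresh scan; Z[33]=0
i=34: fresh scan; Z[34]=0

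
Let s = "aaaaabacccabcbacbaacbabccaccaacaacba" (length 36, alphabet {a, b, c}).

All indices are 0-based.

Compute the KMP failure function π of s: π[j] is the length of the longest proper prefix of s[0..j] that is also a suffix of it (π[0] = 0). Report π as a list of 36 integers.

π[0] = 0
j=1 s[j]='a': π[1]=1 (border 'a')
j=2 s[j]='a': π[2]=2 (border 'aa')
j=3 s[j]='a': π[3]=3 (border 'aaa')
j=4 s[j]='a': π[4]=4 (border 'aaaa')
j=5 s[j]='b': k: 4→3→2→1→0; π[5]=0 (border '')
j=6 s[j]='a': π[6]=1 (border 'a')
j=7 s[j]='c': k: 1→0; π[7]=0 (border '')
j=8 s[j]='c': π[8]=0 (border '')
j=9 s[j]='c': π[9]=0 (border '')
j=10 s[j]='a': π[10]=1 (border 'a')
j=11 s[j]='b': k: 1→0; π[11]=0 (border '')
j=12 s[j]='c': π[12]=0 (border '')
j=13 s[j]='b': π[13]=0 (border '')
j=14 s[j]='a': π[14]=1 (border 'a')
j=15 s[j]='c': k: 1→0; π[15]=0 (border '')
j=16 s[j]='b': π[16]=0 (border '')
j=17 s[j]='a': π[17]=1 (border 'a')
j=18 s[j]='a': π[18]=2 (border 'aa')
j=19 s[j]='c': k: 2→1→0; π[19]=0 (border '')
j=20 s[j]='b': π[20]=0 (border '')
j=21 s[j]='a': π[21]=1 (border 'a')
j=22 s[j]='b': k: 1→0; π[22]=0 (border '')
j=23 s[j]='c': π[23]=0 (border '')
j=24 s[j]='c': π[24]=0 (border '')
j=25 s[j]='a': π[25]=1 (border 'a')
j=26 s[j]='c': k: 1→0; π[26]=0 (border '')
j=27 s[j]='c': π[27]=0 (border '')
j=28 s[j]='a': π[28]=1 (border 'a')
j=29 s[j]='a': π[29]=2 (border 'aa')
j=30 s[j]='c': k: 2→1→0; π[30]=0 (border '')
j=31 s[j]='a': π[31]=1 (border 'a')
j=32 s[j]='a': π[32]=2 (border 'aa')
j=33 s[j]='c': k: 2→1→0; π[33]=0 (border '')
j=34 s[j]='b': π[34]=0 (border '')
j=35 s[j]='a': π[35]=1 (border 'a')

[0, 1, 2, 3, 4, 0, 1, 0, 0, 0, 1, 0, 0, 0, 1, 0, 0, 1, 2, 0, 0, 1, 0, 0, 0, 1, 0, 0, 1, 2, 0, 1, 2, 0, 0, 1]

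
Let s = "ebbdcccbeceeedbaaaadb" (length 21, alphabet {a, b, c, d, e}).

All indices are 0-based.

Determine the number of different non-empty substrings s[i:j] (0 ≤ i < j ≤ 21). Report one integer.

209

sorted suffixes:
  #0 SA[0]=15  'aaaadb'
  #1 SA[1]=16  'aaadb'
  #2 SA[2]=17  'aadb'
  #3 SA[3]=18  'adb'
  #4 SA[4]=20  'b'
  #5 SA[5]=14  'baaaadb'
  #6 SA[6]=1  'bbdcccbeceeedbaaaadb'
  #7 SA[7]=2  'bdcccbeceeedbaaaadb'
  #8 SA[8]=7  'beceeedbaaaadb'
  #9 SA[9]=6  'cbeceeedbaaaadb'
  #10 SA[10]=5  'ccbeceeedbaaaadb'
  #11 SA[11]=4  'cccbeceeedbaaaadb'
  #12 SA[12]=9  'ceeedbaaaadb'
  #13 SA[13]=19  'db'
  #14 SA[14]=13  'dbaaaadb'
  #15 SA[15]=3  'dcccbeceeedbaaaadb'
  #16 SA[16]=0  'ebbdcccbeceeedbaaaadb'
  #17 SA[17]=8  'eceeedbaaaadb'
  #18 SA[18]=12  'edbaaaadb'
  #19 SA[19]=11  'eedbaaaadb'
  #20 SA[20]=10  'eeedbaaaadb'

SA = [15, 16, 17, 18, 20, 14, 1, 2, 7, 6, 5, 4, 9, 19, 13, 3, 0, 8, 12, 11, 10]
[i] adj suffixes → lcp
  [1] 15/16 → 3 ('aaa')
  [2] 16/17 → 2 ('aa')
  [3] 17/18 → 1 ('a')
  [4] 18/20 → 0 ('')
  [5] 20/14 → 1 ('b')
  [6] 14/1 → 1 ('b')
  [7] 1/2 → 1 ('b')
  [8] 2/7 → 1 ('b')
  [9] 7/6 → 0 ('')
  [10] 6/5 → 1 ('c')
  [11] 5/4 → 2 ('cc')
  [12] 4/9 → 1 ('c')
  [13] 9/19 → 0 ('')
  [14] 19/13 → 2 ('db')
  [15] 13/3 → 1 ('d')
  [16] 3/0 → 0 ('')
  [17] 0/8 → 1 ('e')
  [18] 8/12 → 1 ('e')
  [19] 12/11 → 1 ('e')
  [20] 11/10 → 2 ('ee')

n(n+1)/2 = 21·22/2 = 231
Σ LCP = 0 + 3 + 2 + 1 + 0 + 1 + 1 + 1 + 1 + 0 + 1 + 2 + 1 + 0 + 2 + 1 + 0 + 1 + 1 + 1 + 2 = 22
distinct = 231 − 22 = 209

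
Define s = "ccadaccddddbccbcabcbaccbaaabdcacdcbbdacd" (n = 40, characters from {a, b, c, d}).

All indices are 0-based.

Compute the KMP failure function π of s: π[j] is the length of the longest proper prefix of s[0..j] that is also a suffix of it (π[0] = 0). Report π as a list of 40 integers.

π[0] = 0
j=1 s[j]='c': π[1]=1 (border 'c')
j=2 s[j]='a': k: 1→0; π[2]=0 (border '')
j=3 s[j]='d': π[3]=0 (border '')
j=4 s[j]='a': π[4]=0 (border '')
j=5 s[j]='c': π[5]=1 (border 'c')
j=6 s[j]='c': π[6]=2 (border 'cc')
j=7 s[j]='d': k: 2→1→0; π[7]=0 (border '')
j=8 s[j]='d': π[8]=0 (border '')
j=9 s[j]='d': π[9]=0 (border '')
j=10 s[j]='d': π[10]=0 (border '')
j=11 s[j]='b': π[11]=0 (border '')
j=12 s[j]='c': π[12]=1 (border 'c')
j=13 s[j]='c': π[13]=2 (border 'cc')
j=14 s[j]='b': k: 2→1→0; π[14]=0 (border '')
j=15 s[j]='c': π[15]=1 (border 'c')
j=16 s[j]='a': k: 1→0; π[16]=0 (border '')
j=17 s[j]='b': π[17]=0 (border '')
j=18 s[j]='c': π[18]=1 (border 'c')
j=19 s[j]='b': k: 1→0; π[19]=0 (border '')
j=20 s[j]='a': π[20]=0 (border '')
j=21 s[j]='c': π[21]=1 (border 'c')
j=22 s[j]='c': π[22]=2 (border 'cc')
j=23 s[j]='b': k: 2→1→0; π[23]=0 (border '')
j=24 s[j]='a': π[24]=0 (border '')
j=25 s[j]='a': π[25]=0 (border '')
j=26 s[j]='a': π[26]=0 (border '')
j=27 s[j]='b': π[27]=0 (border '')
j=28 s[j]='d': π[28]=0 (border '')
j=29 s[j]='c': π[29]=1 (border 'c')
j=30 s[j]='a': k: 1→0; π[30]=0 (border '')
j=31 s[j]='c': π[31]=1 (border 'c')
j=32 s[j]='d': k: 1→0; π[32]=0 (border '')
j=33 s[j]='c': π[33]=1 (border 'c')
j=34 s[j]='b': k: 1→0; π[34]=0 (border '')
j=35 s[j]='b': π[35]=0 (border '')
j=36 s[j]='d': π[36]=0 (border '')
j=37 s[j]='a': π[37]=0 (border '')
j=38 s[j]='c': π[38]=1 (border 'c')
j=39 s[j]='d': k: 1→0; π[39]=0 (border '')

[0, 1, 0, 0, 0, 1, 2, 0, 0, 0, 0, 0, 1, 2, 0, 1, 0, 0, 1, 0, 0, 1, 2, 0, 0, 0, 0, 0, 0, 1, 0, 1, 0, 1, 0, 0, 0, 0, 1, 0]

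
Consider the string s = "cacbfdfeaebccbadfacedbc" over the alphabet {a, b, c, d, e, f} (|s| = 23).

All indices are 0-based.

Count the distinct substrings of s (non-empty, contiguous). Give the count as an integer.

255

sorted suffixes:
  #0 SA[0]=1  'acbfdfeaebccbadfacedbc'
  #1 SA[1]=17  'acedbc'
  #2 SA[2]=14  'adfacedbc'
  #3 SA[3]=8  'aebccbadfacedbc'
  #4 SA[4]=13  'badfacedbc'
  #5 SA[5]=21  'bc'
  #6 SA[6]=10  'bccbadfacedbc'
  #7 SA[7]=3  'bfdfeaebccbadfacedbc'
  #8 SA[8]=22  'c'
  #9 SA[9]=0  'cacbfdfeaebccbadfacedbc'
  #10 SA[10]=12  'cbadfacedbc'
  #11 SA[11]=2  'cbfdfeaebccbadfacedbc'
  #12 SA[12]=11  'ccbadfacedbc'
  #13 SA[13]=18  'cedbc'
  #14 SA[14]=20  'dbc'
  #15 SA[15]=15  'dfacedbc'
  #16 SA[16]=5  'dfeaebccbadfacedbc'
  #17 SA[17]=7  'eaebccbadfacedbc'
  #18 SA[18]=9  'ebccbadfacedbc'
  #19 SA[19]=19  'edbc'
  #20 SA[20]=16  'facedbc'
  #21 SA[21]=4  'fdfeaebccbadfacedbc'
  #22 SA[22]=6  'feaebccbadfacedbc'

SA = [1, 17, 14, 8, 13, 21, 10, 3, 22, 0, 12, 2, 11, 18, 20, 15, 5, 7, 9, 19, 16, 4, 6]
[i] adj suffixes → lcp
  [1] 1/17 → 2 ('ac')
  [2] 17/14 → 1 ('a')
  [3] 14/8 → 1 ('a')
  [4] 8/13 → 0 ('')
  [5] 13/21 → 1 ('b')
  [6] 21/10 → 2 ('bc')
  [7] 10/3 → 1 ('b')
  [8] 3/22 → 0 ('')
  [9] 22/0 → 1 ('c')
  [10] 0/12 → 1 ('c')
  [11] 12/2 → 2 ('cb')
  [12] 2/11 → 1 ('c')
  [13] 11/18 → 1 ('c')
  [14] 18/20 → 0 ('')
  [15] 20/15 → 1 ('d')
  [16] 15/5 → 2 ('df')
  [17] 5/7 → 0 ('')
  [18] 7/9 → 1 ('e')
  [19] 9/19 → 1 ('e')
  [20] 19/16 → 0 ('')
  [21] 16/4 → 1 ('f')
  [22] 4/6 → 1 ('f')

n(n+1)/2 = 23·24/2 = 276
Σ LCP = 0 + 2 + 1 + 1 + 0 + 1 + 2 + 1 + 0 + 1 + 1 + 2 + 1 + 1 + 0 + 1 + 2 + 0 + 1 + 1 + 0 + 1 + 1 = 21
distinct = 276 − 21 = 255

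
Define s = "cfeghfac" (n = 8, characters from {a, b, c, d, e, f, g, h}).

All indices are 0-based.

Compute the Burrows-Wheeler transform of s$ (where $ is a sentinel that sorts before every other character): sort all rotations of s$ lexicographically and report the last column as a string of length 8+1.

rank  rotation   last
    0  $cfeghfac  c
    1  ac$cfeghf  f
    2  c$cfeghfa  a
    3  cfeghfac$  $
    4  eghfac$cf  f
    5  fac$cfegh  h
    6  feghfac$c  c
    7  ghfac$cfe  e
    8  hfac$cfeg  g

cfa$fhceg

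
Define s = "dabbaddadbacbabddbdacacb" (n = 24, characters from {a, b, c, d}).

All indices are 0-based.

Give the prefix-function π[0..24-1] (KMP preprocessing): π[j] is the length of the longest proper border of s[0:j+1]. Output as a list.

[0, 0, 0, 0, 0, 1, 1, 2, 1, 0, 0, 0, 0, 0, 0, 1, 1, 0, 1, 2, 0, 0, 0, 0]

π[0] = 0
j=1 s[j]='a': π[1]=0 (border '')
j=2 s[j]='b': π[2]=0 (border '')
j=3 s[j]='b': π[3]=0 (border '')
j=4 s[j]='a': π[4]=0 (border '')
j=5 s[j]='d': π[5]=1 (border 'd')
j=6 s[j]='d': k: 1→0; π[6]=1 (border 'd')
j=7 s[j]='a': π[7]=2 (border 'da')
j=8 s[j]='d': k: 2→0; π[8]=1 (border 'd')
j=9 s[j]='b': k: 1→0; π[9]=0 (border '')
j=10 s[j]='a': π[10]=0 (border '')
j=11 s[j]='c': π[11]=0 (border '')
j=12 s[j]='b': π[12]=0 (border '')
j=13 s[j]='a': π[13]=0 (border '')
j=14 s[j]='b': π[14]=0 (border '')
j=15 s[j]='d': π[15]=1 (border 'd')
j=16 s[j]='d': k: 1→0; π[16]=1 (border 'd')
j=17 s[j]='b': k: 1→0; π[17]=0 (border '')
j=18 s[j]='d': π[18]=1 (border 'd')
j=19 s[j]='a': π[19]=2 (border 'da')
j=20 s[j]='c': k: 2→0; π[20]=0 (border '')
j=21 s[j]='a': π[21]=0 (border '')
j=22 s[j]='c': π[22]=0 (border '')
j=23 s[j]='b': π[23]=0 (border '')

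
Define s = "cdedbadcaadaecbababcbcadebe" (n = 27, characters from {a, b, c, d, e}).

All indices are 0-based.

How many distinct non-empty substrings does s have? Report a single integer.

346

sorted suffixes:
  #0 SA[0]=8  'aadaecbababcbcadebe'
  #1 SA[1]=15  'ababcbcadebe'
  #2 SA[2]=17  'abcbcadebe'
  #3 SA[3]=9  'adaecbababcbcadebe'
  #4 SA[4]=5  'adcaadaecbababcbcadebe'
  #5 SA[5]=22  'adebe'
  #6 SA[6]=11  'aecbababcbcadebe'
  #7 SA[7]=14  'bababcbcadebe'
  #8 SA[8]=16  'babcbcadebe'
  #9 SA[9]=4  'badcaadaecbababcbcadebe'
  #10 SA[10]=20  'bcadebe'
  #11 SA[11]=18  'bcbcadebe'
  #12 SA[12]=25  'be'
  #13 SA[13]=7  'caadaecbababcbcadebe'
  #14 SA[14]=21  'cadebe'
  #15 SA[15]=13  'cbababcbcadebe'
  #16 SA[16]=19  'cbcadebe'
  #17 SA[17]=0  'cdedbadcaadaecbababcbcadebe'
  #18 SA[18]=10  'daecbababcbcadebe'
  #19 SA[19]=3  'dbadcaadaecbababcbcadebe'
  #20 SA[20]=6  'dcaadaecbababcbcadebe'
  #21 SA[21]=23  'debe'
  #22 SA[22]=1  'dedbadcaadaecbababcbcadebe'
  #23 SA[23]=26  'e'
  #24 SA[24]=24  'ebe'
  #25 SA[25]=12  'ecbababcbcadebe'
  #26 SA[26]=2  'edbadcaadaecbababcbcadebe'

SA = [8, 15, 17, 9, 5, 22, 11, 14, 16, 4, 20, 18, 25, 7, 21, 13, 19, 0, 10, 3, 6, 23, 1, 26, 24, 12, 2]
rank  pair      lcp
   1  s[8:],s[15:]  1  'a'
   2  s[15:],s[17:]  2  'ab'
   3  s[17:],s[9:]  1  'a'
   4  s[9:],s[5:]  2  'ad'
   5  s[5:],s[22:]  2  'ad'
   6  s[22:],s[11:]  1  'a'
   7  s[11:],s[14:]  0  ''
   8  s[14:],s[16:]  3  'bab'
   9  s[16:],s[4:]  2  'ba'
  10  s[4:],s[20:]  1  'b'
  11  s[20:],s[18:]  2  'bc'
  12  s[18:],s[25:]  1  'b'
  13  s[25:],s[7:]  0  ''
  14  s[7:],s[21:]  2  'ca'
  15  s[21:],s[13:]  1  'c'
  16  s[13:],s[19:]  2  'cb'
  17  s[19:],s[0:]  1  'c'
  18  s[0:],s[10:]  0  ''
  19  s[10:],s[3:]  1  'd'
  20  s[3:],s[6:]  1  'd'
  21  s[6:],s[23:]  1  'd'
  22  s[23:],s[1:]  2  'de'
  23  s[1:],s[26:]  0  ''
  24  s[26:],s[24:]  1  'e'
  25  s[24:],s[12:]  1  'e'
  26  s[12:],s[2:]  1  'e'

n(n+1)/2 = 27·28/2 = 378
Σ LCP = 0 + 1 + 2 + 1 + 2 + 2 + 1 + 0 + 3 + 2 + 1 + 2 + 1 + 0 + 2 + 1 + 2 + 1 + 0 + 1 + 1 + 1 + 2 + 0 + 1 + 1 + 1 = 32
distinct = 378 − 32 = 346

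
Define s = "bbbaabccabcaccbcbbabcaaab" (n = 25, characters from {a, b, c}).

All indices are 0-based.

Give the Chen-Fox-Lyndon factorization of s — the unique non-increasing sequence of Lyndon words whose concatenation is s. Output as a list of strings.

["b", "b", "b", "aabccabcaccbcbbabc", "aaab"]

emit factor 1: 'b' (i=0, period=1)
emit factor 2: 'b' (i=1, period=1)
emit factor 3: 'b' (i=2, period=1)
emit factor 4: 'aabccabcaccbcbbabc' (i=3, period=18)
emit factor 5: 'aaab' (i=21, period=4)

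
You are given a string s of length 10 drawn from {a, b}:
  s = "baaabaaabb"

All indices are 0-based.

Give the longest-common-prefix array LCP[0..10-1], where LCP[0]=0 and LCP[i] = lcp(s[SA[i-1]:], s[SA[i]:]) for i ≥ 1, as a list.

[0, 4, 2, 3, 1, 2, 0, 1, 5, 1]

rank→(start, suffix):
  0 → (1, 'aaabaaabb')
  1 → (5, 'aaabb')
  2 → (2, 'aabaaabb')
  3 → (6, 'aabb')
  4 → (3, 'abaaabb')
  5 → (7, 'abb')
  6 → (9, 'b')
  7 → (0, 'baaabaaabb')
  8 → (4, 'baaabb')
  9 → (8, 'bb')

SA = [1, 5, 2, 6, 3, 7, 9, 0, 4, 8]
rank  pair      lcp
   1  s[1:],s[5:]  4  'aaab'
   2  s[5:],s[2:]  2  'aa'
   3  s[2:],s[6:]  3  'aab'
   4  s[6:],s[3:]  1  'a'
   5  s[3:],s[7:]  2  'ab'
   6  s[7:],s[9:]  0  ''
   7  s[9:],s[0:]  1  'b'
   8  s[0:],s[4:]  5  'baaab'
   9  s[4:],s[8:]  1  'b'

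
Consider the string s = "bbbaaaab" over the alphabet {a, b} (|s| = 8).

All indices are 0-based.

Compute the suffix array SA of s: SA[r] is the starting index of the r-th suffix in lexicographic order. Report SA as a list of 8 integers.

[3, 4, 5, 6, 7, 2, 1, 0]

rank→(start, suffix):
  0 → (3, 'aaaab')
  1 → (4, 'aaab')
  2 → (5, 'aab')
  3 → (6, 'ab')
  4 → (7, 'b')
  5 → (2, 'baaaab')
  6 → (1, 'bbaaaab')
  7 → (0, 'bbbaaaab')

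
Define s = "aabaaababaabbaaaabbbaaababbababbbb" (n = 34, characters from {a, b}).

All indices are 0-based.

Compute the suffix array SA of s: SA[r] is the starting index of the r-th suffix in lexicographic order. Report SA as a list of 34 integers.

[13, 3, 20, 14, 0, 4, 21, 9, 15, 1, 7, 5, 22, 27, 10, 24, 16, 29, 33, 12, 2, 19, 8, 6, 26, 23, 28, 32, 11, 18, 25, 31, 17, 30]

rank | idx | suffix
   0 |  13 | aaaabbbaaababbababbbb
   1 |   3 | aaababaabbaaaabbbaaababbababbbb
   2 |  20 | aaababbababbbb
   3 |  14 | aaabbbaaababbababbbb
   4 |   0 | aabaaababaabbaaaabbbaaababbababbbb
   5 |   4 | aababaabbaaaabbbaaababbababbbb
   6 |  21 | aababbababbbb
   7 |   9 | aabbaaaabbbaaababbababbbb
   8 |  15 | aabbbaaababbababbbb
   9 |   1 | abaaababaabbaaaabbbaaababbababbbb
  10 |   7 | abaabbaaaabbbaaababbababbbb
  11 |   5 | ababaabbaaaabbbaaababbababbbb
  12 |  22 | ababbababbbb
  13 |  27 | ababbbb
  14 |  10 | abbaaaabbbaaababbababbbb
  15 |  24 | abbababbbb
  16 |  16 | abbbaaababbababbbb
  17 |  29 | abbbb
  18 |  33 | b
  19 |  12 | baaaabbbaaababbababbbb
  20 |   2 | baaababaabbaaaabbbaaababbababbbb
  21 |  19 | baaababbababbbb
  22 |   8 | baabbaaaabbbaaababbababbbb
  23 |   6 | babaabbaaaabbbaaababbababbbb
  24 |  26 | bababbbb
  25 |  23 | babbababbbb
  26 |  28 | babbbb
  27 |  32 | bb
  28 |  11 | bbaaaabbbaaababbababbbb
  29 |  18 | bbaaababbababbbb
  30 |  25 | bbababbbb
  31 |  31 | bbb
  32 |  17 | bbbaaababbababbbb
  33 |  30 | bbbb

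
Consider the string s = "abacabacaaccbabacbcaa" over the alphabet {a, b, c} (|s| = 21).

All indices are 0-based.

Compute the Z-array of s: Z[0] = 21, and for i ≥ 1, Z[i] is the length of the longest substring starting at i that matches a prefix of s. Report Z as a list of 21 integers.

Z[0]=21
i=1: outside box; Z[1]=0
i=2: outside box; Z[2]=1 grow→box=[2,3)
i=3: outside box; Z[3]=0
i=4: outside box; Z[4]=5 grow→box=[4,9)
i=5: min(r-i=4, Z[1]=0)=0; Z[5]=0
i=6: min(r-i=3, Z[2]=1)=1; Z[6]=1
i=7: min(r-i=2, Z[3]=0)=0; Z[7]=0
i=8: min(r-i=1, Z[4]=5)=1; Z[8]=1
i=9: outside box; Z[9]=1 grow→box=[9,10)
i=10: outside box; Z[10]=0
i=11: outside box; Z[11]=0
i=12: outside box; Z[12]=0
i=13: outside box; Z[13]=4 grow→box=[13,17)
i=14: min(r-i=3, Z[1]=0)=0; Z[14]=0
i=15: min(r-i=2, Z[2]=1)=1; Z[15]=1
i=16: min(r-i=1, Z[3]=0)=0; Z[16]=0
i=17: outside box; Z[17]=0
i=18: outside box; Z[18]=0
i=19: outside box; Z[19]=1 grow→box=[19,20)
i=20: outside box; Z[20]=1 grow→box=[20,21)

[21, 0, 1, 0, 5, 0, 1, 0, 1, 1, 0, 0, 0, 4, 0, 1, 0, 0, 0, 1, 1]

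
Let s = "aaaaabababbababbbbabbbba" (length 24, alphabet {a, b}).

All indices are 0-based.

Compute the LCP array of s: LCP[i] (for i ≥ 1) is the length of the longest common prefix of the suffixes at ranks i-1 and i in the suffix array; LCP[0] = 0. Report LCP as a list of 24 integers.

[0, 1, 4, 3, 2, 1, 4, 5, 2, 3, 6, 0, 2, 6, 3, 4, 7, 1, 3, 4, 2, 4, 3, 5]

rank | idx | suffix
   0 |  23 | a
   1 |   0 | aaaaabababbababbbbabbbba
   2 |   1 | aaaabababbababbbbabbbba
   3 |   2 | aaabababbababbbbabbbba
   4 |   3 | aabababbababbbbabbbba
   5 |   4 | abababbababbbbabbbba
   6 |   6 | ababbababbbbabbbba
   7 |  11 | ababbbbabbbba
   8 |   8 | abbababbbbabbbba
   9 |  18 | abbbba
  10 |  13 | abbbbabbbba
  11 |  22 | ba
  12 |   5 | bababbababbbbabbbba
  13 |  10 | bababbbbabbbba
  14 |   7 | babbababbbbabbbba
  15 |  17 | babbbba
  16 |  12 | babbbbabbbba
  17 |  21 | bba
  18 |   9 | bbababbbbabbbba
  19 |  16 | bbabbbba
  20 |  20 | bbba
  21 |  15 | bbbabbbba
  22 |  19 | bbbba
  23 |  14 | bbbbabbbba

SA = [23, 0, 1, 2, 3, 4, 6, 11, 8, 18, 13, 22, 5, 10, 7, 17, 12, 21, 9, 16, 20, 15, 19, 14]
i: (SA[i-1],SA[i]) lcp shared
  1: (23,0) 1 'a'
  2: (0,1) 4 'aaaa'
  3: (1,2) 3 'aaa'
  4: (2,3) 2 'aa'
  5: (3,4) 1 'a'
  6: (4,6) 4 'abab'
  7: (6,11) 5 'ababb'
  8: (11,8) 2 'ab'
  9: (8,18) 3 'abb'
  10: (18,13) 6 'abbbba'
  11: (13,22) 0 ''
  12: (22,5) 2 'ba'
  13: (5,10) 6 'bababb'
  14: (10,7) 3 'bab'
  15: (7,17) 4 'babb'
  16: (17,12) 7 'babbbba'
  17: (12,21) 1 'b'
  18: (21,9) 3 'bba'
  19: (9,16) 4 'bbab'
  20: (16,20) 2 'bb'
  21: (20,15) 4 'bbba'
  22: (15,19) 3 'bbb'
  23: (19,14) 5 'bbbba'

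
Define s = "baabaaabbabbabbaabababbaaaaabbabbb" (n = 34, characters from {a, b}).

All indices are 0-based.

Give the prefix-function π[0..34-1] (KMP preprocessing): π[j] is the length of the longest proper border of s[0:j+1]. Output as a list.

[0, 0, 0, 1, 2, 3, 0, 1, 1, 2, 1, 1, 2, 1, 1, 2, 3, 4, 5, 1, 2, 1, 1, 2, 3, 0, 0, 0, 1, 1, 2, 1, 1, 1]

π[0] = 0
j=1 s[j]='a': π[1]=0 (border '')
j=2 s[j]='a': π[2]=0 (border '')
j=3 s[j]='b': π[3]=1 (border 'b')
j=4 s[j]='a': π[4]=2 (border 'ba')
j=5 s[j]='a': π[5]=3 (border 'baa')
j=6 s[j]='a': k: 3→0; π[6]=0 (border '')
j=7 s[j]='b': π[7]=1 (border 'b')
j=8 s[j]='b': k: 1→0; π[8]=1 (border 'b')
j=9 s[j]='a': π[9]=2 (border 'ba')
j=10 s[j]='b': k: 2→0; π[10]=1 (border 'b')
j=11 s[j]='b': k: 1→0; π[11]=1 (border 'b')
j=12 s[j]='a': π[12]=2 (border 'ba')
j=13 s[j]='b': k: 2→0; π[13]=1 (border 'b')
j=14 s[j]='b': k: 1→0; π[14]=1 (border 'b')
j=15 s[j]='a': π[15]=2 (border 'ba')
j=16 s[j]='a': π[16]=3 (border 'baa')
j=17 s[j]='b': π[17]=4 (border 'baab')
j=18 s[j]='a': π[18]=5 (border 'baaba')
j=19 s[j]='b': k: 5→2→0; π[19]=1 (border 'b')
j=20 s[j]='a': π[20]=2 (border 'ba')
j=21 s[j]='b': k: 2→0; π[21]=1 (border 'b')
j=22 s[j]='b': k: 1→0; π[22]=1 (border 'b')
j=23 s[j]='a': π[23]=2 (border 'ba')
j=24 s[j]='a': π[24]=3 (border 'baa')
j=25 s[j]='a': k: 3→0; π[25]=0 (border '')
j=26 s[j]='a': π[26]=0 (border '')
j=27 s[j]='a': π[27]=0 (border '')
j=28 s[j]='b': π[28]=1 (border 'b')
j=29 s[j]='b': k: 1→0; π[29]=1 (border 'b')
j=30 s[j]='a': π[30]=2 (border 'ba')
j=31 s[j]='b': k: 2→0; π[31]=1 (border 'b')
j=32 s[j]='b': k: 1→0; π[32]=1 (border 'b')
j=33 s[j]='b': k: 1→0; π[33]=1 (border 'b')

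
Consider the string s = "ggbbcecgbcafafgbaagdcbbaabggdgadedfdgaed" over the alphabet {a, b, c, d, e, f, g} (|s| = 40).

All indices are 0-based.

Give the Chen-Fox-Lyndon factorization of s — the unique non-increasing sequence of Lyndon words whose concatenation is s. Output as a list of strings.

["g", "g", "bbcecgbc", "afafgb", "aagdcbb", "aabggdgadedfdgaed"]

emit factor 1: 'g' (i=0, period=1)
emit factor 2: 'g' (i=1, period=1)
emit factor 3: 'bbcecgbc' (i=2, period=8)
emit factor 4: 'afafgb' (i=10, period=6)
emit factor 5: 'aagdcbb' (i=16, period=7)
emit factor 6: 'aabggdgadedfdgaed' (i=23, period=17)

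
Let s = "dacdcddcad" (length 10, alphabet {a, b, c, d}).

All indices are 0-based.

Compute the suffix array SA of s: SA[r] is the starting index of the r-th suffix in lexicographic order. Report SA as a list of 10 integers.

sorted suffixes:
  #0 SA[0]=1  'acdcddcad'
  #1 SA[1]=8  'ad'
  #2 SA[2]=7  'cad'
  #3 SA[3]=2  'cdcddcad'
  #4 SA[4]=4  'cddcad'
  #5 SA[5]=9  'd'
  #6 SA[6]=0  'dacdcddcad'
  #7 SA[7]=6  'dcad'
  #8 SA[8]=3  'dcddcad'
  #9 SA[9]=5  'ddcad'

[1, 8, 7, 2, 4, 9, 0, 6, 3, 5]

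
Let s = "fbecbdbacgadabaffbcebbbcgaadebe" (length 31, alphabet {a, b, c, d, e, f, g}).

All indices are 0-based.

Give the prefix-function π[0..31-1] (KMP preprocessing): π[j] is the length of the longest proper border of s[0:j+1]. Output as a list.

[0, 0, 0, 0, 0, 0, 0, 0, 0, 0, 0, 0, 0, 0, 0, 1, 1, 2, 0, 0, 0, 0, 0, 0, 0, 0, 0, 0, 0, 0, 0]

π[0] = 0
j=1 s[j]='b': π[1]=0 (border '')
j=2 s[j]='e': π[2]=0 (border '')
j=3 s[j]='c': π[3]=0 (border '')
j=4 s[j]='b': π[4]=0 (border '')
j=5 s[j]='d': π[5]=0 (border '')
j=6 s[j]='b': π[6]=0 (border '')
j=7 s[j]='a': π[7]=0 (border '')
j=8 s[j]='c': π[8]=0 (border '')
j=9 s[j]='g': π[9]=0 (border '')
j=10 s[j]='a': π[10]=0 (border '')
j=11 s[j]='d': π[11]=0 (border '')
j=12 s[j]='a': π[12]=0 (border '')
j=13 s[j]='b': π[13]=0 (border '')
j=14 s[j]='a': π[14]=0 (border '')
j=15 s[j]='f': π[15]=1 (border 'f')
j=16 s[j]='f': k: 1→0; π[16]=1 (border 'f')
j=17 s[j]='b': π[17]=2 (border 'fb')
j=18 s[j]='c': k: 2→0; π[18]=0 (border '')
j=19 s[j]='e': π[19]=0 (border '')
j=20 s[j]='b': π[20]=0 (border '')
j=21 s[j]='b': π[21]=0 (border '')
j=22 s[j]='b': π[22]=0 (border '')
j=23 s[j]='c': π[23]=0 (border '')
j=24 s[j]='g': π[24]=0 (border '')
j=25 s[j]='a': π[25]=0 (border '')
j=26 s[j]='a': π[26]=0 (border '')
j=27 s[j]='d': π[27]=0 (border '')
j=28 s[j]='e': π[28]=0 (border '')
j=29 s[j]='b': π[29]=0 (border '')
j=30 s[j]='e': π[30]=0 (border '')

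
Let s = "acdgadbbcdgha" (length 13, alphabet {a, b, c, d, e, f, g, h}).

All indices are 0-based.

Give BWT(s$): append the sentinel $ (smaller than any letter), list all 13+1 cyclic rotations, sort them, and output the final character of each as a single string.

ah$gdbabaccddg

rank  rotation        last
    0  $acdgadbbcdgha  a
    1  a$acdgadbbcdgh  h
    2  acdgadbbcdgha$  $
    3  adbbcdgha$acdg  g
    4  bbcdgha$acdgad  d
    5  bcdgha$acdgadb  b
    6  cdgadbbcdgha$a  a
    7  cdgha$acdgadbb  b
    8  dbbcdgha$acdga  a
    9  dgadbbcdgha$ac  c
   10  dgha$acdgadbbc  c
   11  gadbbcdgha$acd  d
   12  gha$acdgadbbcd  d
   13  ha$acdgadbbcdg  g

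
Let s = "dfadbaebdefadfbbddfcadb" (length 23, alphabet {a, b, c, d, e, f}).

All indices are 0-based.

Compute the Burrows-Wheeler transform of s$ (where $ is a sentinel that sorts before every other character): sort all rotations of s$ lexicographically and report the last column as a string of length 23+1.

bcffbddfbefaabb$adaddedd

rank  rotation                  last
    0  $dfadbaebdefadfbbddfcadb  b
    1  adb$dfadbaebdefadfbbddfc  c
    2  adbaebdefadfbbddfcadb$df  f
    3  adfbbddfcadb$dfadbaebdef  f
    4  aebdefadfbbddfcadb$dfadb  b
    5  b$dfadbaebdefadfbbddfcad  d
    6  baebdefadfbbddfcadb$dfad  d
    7  bbddfcadb$dfadbaebdefadf  f
    8  bddfcadb$dfadbaebdefadfb  b
    9  bdefadfbbddfcadb$dfadbae  e
   10  cadb$dfadbaebdefadfbbddf  f
   11  db$dfadbaebdefadfbbddfca  a
   12  dbaebdefadfbbddfcadb$dfa  a
   13  ddfcadb$dfadbaebdefadfbb  b
   14  defadfbbddfcadb$dfadbaeb  b
   15  dfadbaebdefadfbbddfcadb$  $
   16  dfbbddfcadb$dfadbaebdefa  a
   17  dfcadb$dfadbaebdefadfbbd  d
   18  ebdefadfbbddfcadb$dfadba  a
   19  efadfbbddfcadb$dfadbaebd  d
   20  fadbaebdefadfbbddfcadb$d  d
   21  fadfbbddfcadb$dfadbaebde  e
   22  fbbddfcadb$dfadbaebdefad  d
   23  fcadb$dfadbaebdefadfbbdd  d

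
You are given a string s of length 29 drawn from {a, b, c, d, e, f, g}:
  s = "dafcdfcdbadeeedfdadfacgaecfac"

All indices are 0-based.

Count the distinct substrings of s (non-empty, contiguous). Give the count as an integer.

rank→(start, suffix):
  0 → (27, 'ac')
  1 → (20, 'acgaecfac')
  2 → (9, 'adeeedfdadfacgaecfac')
  3 → (17, 'adfacgaecfac')
  4 → (23, 'aecfac')
  5 → (1, 'afcdfcdbadeeedfdadfacgaecfac')
  6 → (8, 'badeeedfdadfacgaecfac')
  7 → (28, 'c')
  8 → (6, 'cdbadeeedfdadfacgaecfac')
  9 → (3, 'cdfcdbadeeedfdadfacgaecfac')
  10 → (25, 'cfac')
  11 → (21, 'cgaecfac')
  12 → (16, 'dadfacgaecfac')
  13 → (0, 'dafcdfcdbadeeedfdadfacgaecfac')
  14 → (7, 'dbadeeedfdadfacgaecfac')
  15 → (10, 'deeedfdadfacgaecfac')
  16 → (18, 'dfacgaecfac')
  17 → (4, 'dfcdbadeeedfdadfacgaecfac')
  18 → (14, 'dfdadfacgaecfac')
  19 → (24, 'ecfac')
  20 → (13, 'edfdadfacgaecfac')
  21 → (12, 'eedfdadfacgaecfac')
  22 → (11, 'eeedfdadfacgaecfac')
  23 → (26, 'fac')
  24 → (19, 'facgaecfac')
  25 → (5, 'fcdbadeeedfdadfacgaecfac')
  26 → (2, 'fcdfcdbadeeedfdadfacgaecfac')
  27 → (15, 'fdadfacgaecfac')
  28 → (22, 'gaecfac')

SA = [27, 20, 9, 17, 23, 1, 8, 28, 6, 3, 25, 21, 16, 0, 7, 10, 18, 4, 14, 24, 13, 12, 11, 26, 19, 5, 2, 15, 22]
rank  pair      lcp
   1  s[27:],s[20:]  2  'ac'
   2  s[20:],s[9:]  1  'a'
   3  s[9:],s[17:]  2  'ad'
   4  s[17:],s[23:]  1  'a'
   5  s[23:],s[1:]  1  'a'
   6  s[1:],s[8:]  0  ''
   7  s[8:],s[28:]  0  ''
   8  s[28:],s[6:]  1  'c'
   9  s[6:],s[3:]  2  'cd'
  10  s[3:],s[25:]  1  'c'
  11  s[25:],s[21:]  1  'c'
  12  s[21:],s[16:]  0  ''
  13  s[16:],s[0:]  2  'da'
  14  s[0:],s[7:]  1  'd'
  15  s[7:],s[10:]  1  'd'
  16  s[10:],s[18:]  1  'd'
  17  s[18:],s[4:]  2  'df'
  18  s[4:],s[14:]  2  'df'
  19  s[14:],s[24:]  0  ''
  20  s[24:],s[13:]  1  'e'
  21  s[13:],s[12:]  1  'e'
  22  s[12:],s[11:]  2  'ee'
  23  s[11:],s[26:]  0  ''
  24  s[26:],s[19:]  3  'fac'
  25  s[19:],s[5:]  1  'f'
  26  s[5:],s[2:]  3  'fcd'
  27  s[2:],s[15:]  1  'f'
  28  s[15:],s[22:]  0  ''

n(n+1)/2 = 29·30/2 = 435
Σ LCP = 0 + 2 + 1 + 2 + 1 + 1 + 0 + 0 + 1 + 2 + 1 + 1 + 0 + 2 + 1 + 1 + 1 + 2 + 2 + 0 + 1 + 1 + 2 + 0 + 3 + 1 + 3 + 1 + 0 = 33
distinct = 435 − 33 = 402

402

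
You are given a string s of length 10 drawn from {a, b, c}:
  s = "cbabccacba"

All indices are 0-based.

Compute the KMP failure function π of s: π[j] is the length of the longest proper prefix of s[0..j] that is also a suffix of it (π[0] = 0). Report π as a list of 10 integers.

π[0] = 0
j=1 s[j]='b': π[1]=0 (border '')
j=2 s[j]='a': π[2]=0 (border '')
j=3 s[j]='b': π[3]=0 (border '')
j=4 s[j]='c': π[4]=1 (border 'c')
j=5 s[j]='c': k: 1→0; π[5]=1 (border 'c')
j=6 s[j]='a': k: 1→0; π[6]=0 (border '')
j=7 s[j]='c': π[7]=1 (border 'c')
j=8 s[j]='b': π[8]=2 (border 'cb')
j=9 s[j]='a': π[9]=3 (border 'cba')

[0, 0, 0, 0, 1, 1, 0, 1, 2, 3]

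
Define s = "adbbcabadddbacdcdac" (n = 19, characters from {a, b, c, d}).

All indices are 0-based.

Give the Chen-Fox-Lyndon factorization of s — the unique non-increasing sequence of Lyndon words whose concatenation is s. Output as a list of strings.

emit factor 1: 'adbbc' (i=0, period=5)
emit factor 2: 'abadddbacdcdac' (i=5, period=14)

["adbbc", "abadddbacdcdac"]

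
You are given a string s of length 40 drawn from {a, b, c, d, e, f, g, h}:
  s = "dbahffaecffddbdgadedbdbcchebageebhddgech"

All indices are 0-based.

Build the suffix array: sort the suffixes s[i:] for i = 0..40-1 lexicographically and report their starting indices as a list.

[16, 6, 28, 2, 27, 1, 22, 20, 13, 32, 23, 8, 38, 24, 0, 21, 19, 12, 11, 34, 17, 14, 35, 26, 31, 7, 37, 18, 30, 5, 10, 4, 9, 15, 36, 29, 39, 33, 25, 3]

sorted suffixes:
  #0 SA[0]=16  'adedbdbcchebageebhddgech'
  #1 SA[1]=6  'aecffddbdgadedbdbcchebageebhddgech'
  #2 SA[2]=28  'ageebhddgech'
  #3 SA[3]=2  'ahffaecffddbdgadedbdbcchebageebhddgech'
  #4 SA[4]=27  'bageebhddgech'
  #5 SA[5]=1  'bahffaecffddbdgadedbdbcchebageebhddgech'
  #6 SA[6]=22  'bcchebageebhddgech'
  #7 SA[7]=20  'bdbcchebageebhddgech'
  #8 SA[8]=13  'bdgadedbdbcchebageebhddgech'
  #9 SA[9]=32  'bhddgech'
  #10 SA[10]=23  'cchebageebhddgech'
  #11 SA[11]=8  'cffddbdgadedbdbcchebageebhddgech'
  #12 SA[12]=38  'ch'
  #13 SA[13]=24  'chebageebhddgech'
  #14 SA[14]=0  'dbahffaecffddbdgadedbdbcchebageebhddgech'
  #15 SA[15]=21  'dbcchebageebhddgech'
  #16 SA[16]=19  'dbdbcchebageebhddgech'
  #17 SA[17]=12  'dbdgadedbdbcchebageebhddgech'
  #18 SA[18]=11  'ddbdgadedbdbcchebageebhddgech'
  #19 SA[19]=34  'ddgech'
  #20 SA[20]=17  'dedbdbcchebageebhddgech'
  #21 SA[21]=14  'dgadedbdbcchebageebhddgech'
  #22 SA[22]=35  'dgech'
  #23 SA[23]=26  'ebageebhddgech'
  #24 SA[24]=31  'ebhddgech'
  #25 SA[25]=7  'ecffddbdgadedbdbcchebageebhddgech'
  #26 SA[26]=37  'ech'
  #27 SA[27]=18  'edbdbcchebageebhddgech'
  #28 SA[28]=30  'eebhddgech'
  #29 SA[29]=5  'faecffddbdgadedbdbcchebageebhddgech'
  #30 SA[30]=10  'fddbdgadedbdbcchebageebhddgech'
  #31 SA[31]=4  'ffaecffddbdgadedbdbcchebageebhddgech'
  #32 SA[32]=9  'ffddbdgadedbdbcchebageebhddgech'
  #33 SA[33]=15  'gadedbdbcchebageebhddgech'
  #34 SA[34]=36  'gech'
  #35 SA[35]=29  'geebhddgech'
  #36 SA[36]=39  'h'
  #37 SA[37]=33  'hddgech'
  #38 SA[38]=25  'hebageebhddgech'
  #39 SA[39]=3  'hffaecffddbdgadedbdbcchebageebhddgech'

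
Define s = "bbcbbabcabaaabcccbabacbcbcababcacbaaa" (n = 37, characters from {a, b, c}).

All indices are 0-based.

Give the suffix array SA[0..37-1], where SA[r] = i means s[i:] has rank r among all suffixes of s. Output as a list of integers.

[36, 35, 34, 10, 11, 8, 26, 18, 5, 28, 12, 31, 20, 33, 9, 17, 4, 27, 19, 3, 0, 6, 24, 29, 1, 22, 13, 7, 25, 30, 32, 16, 2, 23, 21, 15, 14]

rank→(start, suffix):
  0 → (36, 'a')
  1 → (35, 'aa')
  2 → (34, 'aaa')
  3 → (10, 'aaabcccbabacbcbcababcacbaaa')
  4 → (11, 'aabcccbabacbcbcababcacbaaa')
  5 → (8, 'abaaabcccbabacbcbcababcacbaaa')
  6 → (26, 'ababcacbaaa')
  7 → (18, 'abacbcbcababcacbaaa')
  8 → (5, 'abcabaaabcccbabacbcbcababcacbaaa')
  9 → (28, 'abcacbaaa')
  10 → (12, 'abcccbabacbcbcababcacbaaa')
  11 → (31, 'acbaaa')
  12 → (20, 'acbcbcababcacbaaa')
  13 → (33, 'baaa')
  14 → (9, 'baaabcccbabacbcbcababcacbaaa')
  15 → (17, 'babacbcbcababcacbaaa')
  16 → (4, 'babcabaaabcccbabacbcbcababcacbaaa')
  17 → (27, 'babcacbaaa')
  18 → (19, 'bacbcbcababcacbaaa')
  19 → (3, 'bbabcabaaabcccbabacbcbcababcacbaaa')
  20 → (0, 'bbcbbabcabaaabcccbabacbcbcababcacbaaa')
  21 → (6, 'bcabaaabcccbabacbcbcababcacbaaa')
  22 → (24, 'bcababcacbaaa')
  23 → (29, 'bcacbaaa')
  24 → (1, 'bcbbabcabaaabcccbabacbcbcababcacbaaa')
  25 → (22, 'bcbcababcacbaaa')
  26 → (13, 'bcccbabacbcbcababcacbaaa')
  27 → (7, 'cabaaabcccbabacbcbcababcacbaaa')
  28 → (25, 'cababcacbaaa')
  29 → (30, 'cacbaaa')
  30 → (32, 'cbaaa')
  31 → (16, 'cbabacbcbcababcacbaaa')
  32 → (2, 'cbbabcabaaabcccbabacbcbcababcacbaaa')
  33 → (23, 'cbcababcacbaaa')
  34 → (21, 'cbcbcababcacbaaa')
  35 → (15, 'ccbabacbcbcababcacbaaa')
  36 → (14, 'cccbabacbcbcababcacbaaa')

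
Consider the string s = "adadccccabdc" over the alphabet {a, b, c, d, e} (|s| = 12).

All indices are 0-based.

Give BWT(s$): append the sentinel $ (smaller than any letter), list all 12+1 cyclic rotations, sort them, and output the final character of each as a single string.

rank  rotation       last
    0  $adadccccabdc  c
    1  abdc$adadcccc  c
    2  adadccccabdc$  $
    3  adccccabdc$ad  d
    4  bdc$adadcccca  a
    5  c$adadccccabd  d
    6  cabdc$adadccc  c
    7  ccabdc$adadcc  c
    8  cccabdc$adadc  c
    9  ccccabdc$adad  d
   10  dadccccabdc$a  a
   11  dc$adadccccab  b
   12  dccccabdc$ada  a

cc$dadcccdaba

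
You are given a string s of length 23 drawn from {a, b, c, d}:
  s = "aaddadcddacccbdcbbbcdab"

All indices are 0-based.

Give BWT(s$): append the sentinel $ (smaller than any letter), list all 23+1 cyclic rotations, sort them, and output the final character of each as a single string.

rank  rotation                  last
    0  $aaddadcddacccbdcbbbcdab  b
    1  aaddadcddacccbdcbbbcdab$  $
    2  ab$aaddadcddacccbdcbbbcd  d
    3  acccbdcbbbcdab$aaddadcdd  d
    4  adcddacccbdcbbbcdab$aadd  d
    5  addadcddacccbdcbbbcdab$a  a
    6  b$aaddadcddacccbdcbbbcda  a
    7  bbbcdab$aaddadcddacccbdc  c
    8  bbcdab$aaddadcddacccbdcb  b
    9  bcdab$aaddadcddacccbdcbb  b
   10  bdcbbbcdab$aaddadcddaccc  c
   11  cbbbcdab$aaddadcddacccbd  d
   12  cbdcbbbcdab$aaddadcddacc  c
   13  ccbdcbbbcdab$aaddadcddac  c
   14  cccbdcbbbcdab$aaddadcdda  a
   15  cdab$aaddadcddacccbdcbbb  b
   16  cddacccbdcbbbcdab$aaddad  d
   17  dab$aaddadcddacccbdcbbbc  c
   18  dacccbdcbbbcdab$aaddadcd  d
   19  dadcddacccbdcbbbcdab$aad  d
   20  dcbbbcdab$aaddadcddacccb  b
   21  dcddacccbdcbbbcdab$aadda  a
   22  ddacccbdcbbbcdab$aaddadc  c
   23  ddadcddacccbdcbbbcdab$aa  a

b$dddaacbbcdccabdcddbaca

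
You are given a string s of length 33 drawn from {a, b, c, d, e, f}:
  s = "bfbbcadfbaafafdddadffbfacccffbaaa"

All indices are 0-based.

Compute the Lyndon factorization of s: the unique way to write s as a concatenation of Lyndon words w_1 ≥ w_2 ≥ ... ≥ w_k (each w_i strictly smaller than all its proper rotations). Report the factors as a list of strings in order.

["bf", "bbc", "adfb", "aafafdddadffbfacccffb", "a", "a", "a"]

emit factor 1: 'bf' (i=0, period=2)
emit factor 2: 'bbc' (i=2, period=3)
emit factor 3: 'adfb' (i=5, period=4)
emit factor 4: 'aafafdddadffbfacccffb' (i=9, period=21)
emit factor 5: 'a' (i=30, period=1)
emit factor 6: 'a' (i=31, period=1)
emit factor 7: 'a' (i=32, period=1)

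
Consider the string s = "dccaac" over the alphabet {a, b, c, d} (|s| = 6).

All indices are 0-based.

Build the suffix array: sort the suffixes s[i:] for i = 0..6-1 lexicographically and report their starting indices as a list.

rank→(start, suffix):
  0 → (3, 'aac')
  1 → (4, 'ac')
  2 → (5, 'c')
  3 → (2, 'caac')
  4 → (1, 'ccaac')
  5 → (0, 'dccaac')

[3, 4, 5, 2, 1, 0]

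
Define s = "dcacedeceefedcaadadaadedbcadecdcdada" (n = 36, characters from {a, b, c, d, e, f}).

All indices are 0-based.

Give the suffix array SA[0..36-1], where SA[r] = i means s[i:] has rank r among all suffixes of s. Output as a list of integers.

rank | idx | suffix
   0 |  35 | a
   1 |  14 | aadadaadedbcadecdcdada
   2 |  19 | aadedbcadecdcdada
   3 |   2 | acedeceefedcaadadaadedbcadecdcdada
   4 |  33 | ada
   5 |  17 | adaadedbcadecdcdada
   6 |  15 | adadaadedbcadecdcdada
   7 |  26 | adecdcdada
   8 |  20 | adedbcadecdcdada
   9 |  24 | bcadecdcdada
  10 |  13 | caadadaadedbcadecdcdada
  11 |   1 | cacedeceefedcaadadaadedbcadecdcdada
  12 |  25 | cadecdcdada
  13 |  31 | cdada
  14 |  29 | cdcdada
  15 |   3 | cedeceefedcaadadaadedbcadecdcdada
  16 |   7 | ceefedcaadadaadedbcadecdcdada
  17 |  34 | da
  18 |  18 | daadedbcadecdcdada
  19 |  32 | dada
  20 |  16 | dadaadedbcadecdcdada
  21 |  23 | dbcadecdcdada
  22 |  12 | dcaadadaadedbcadecdcdada
  23 |   0 | dcacedeceefedcaadadaadedbcadecdcdada
  24 |  30 | dcdada
  25 |  27 | decdcdada
  26 |   5 | deceefedcaadadaadedbcadecdcdada
  27 |  21 | dedbcadecdcdada
  28 |  28 | ecdcdada
  29 |   6 | eceefedcaadadaadedbcadecdcdada
  30 |  22 | edbcadecdcdada
  31 |  11 | edcaadadaadedbcadecdcdada
  32 |   4 | edeceefedcaadadaadedbcadecdcdada
  33 |   8 | eefedcaadadaadedbcadecdcdada
  34 |   9 | efedcaadadaadedbcadecdcdada
  35 |  10 | fedcaadadaadedbcadecdcdada

[35, 14, 19, 2, 33, 17, 15, 26, 20, 24, 13, 1, 25, 31, 29, 3, 7, 34, 18, 32, 16, 23, 12, 0, 30, 27, 5, 21, 28, 6, 22, 11, 4, 8, 9, 10]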